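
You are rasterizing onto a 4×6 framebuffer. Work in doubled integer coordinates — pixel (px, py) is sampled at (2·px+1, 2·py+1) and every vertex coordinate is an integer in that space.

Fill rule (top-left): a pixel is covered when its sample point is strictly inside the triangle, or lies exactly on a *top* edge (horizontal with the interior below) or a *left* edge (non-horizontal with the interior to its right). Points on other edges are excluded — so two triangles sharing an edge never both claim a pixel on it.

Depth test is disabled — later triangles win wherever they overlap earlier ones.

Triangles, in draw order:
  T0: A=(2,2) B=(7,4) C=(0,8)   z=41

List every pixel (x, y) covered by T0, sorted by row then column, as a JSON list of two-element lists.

T0:
  2·area = 34
  edge (2, 2)→(7, 4): d=(5,2) right/bottom  bias=-1
  edge (7, 4)→(0, 8): d=(-7,4) right/bottom  bias=-1
  edge (0, 8)→(2, 2): d=(2,-6) top-left  bias=+0
    (1,1)@(3, 3): e=[3,23,8] → #
    (2,1)@(5, 3): e=[-1,15,20] → ·
    (0,2)@(1, 5): e=[17,17,0] → #  [on edge]
    (2,2)@(5, 5): e=[9,1,24] → #
    (3,2)@(7, 5): e=[5,-7,36] → ·
    (0,3)@(1, 7): e=[27,3,4] → #
    (1,3)@(3, 7): e=[23,-5,16] → ·
    (2,3)@(5, 7): e=[19,-13,28] → ·
    (0,4)@(1, 9): e=[37,-11,8] → ·
  covered (5 px):
    · · · ·
    · # · ·
    # # # ·
    # · · ·
    · · · ·
    · · · ·

Final: [[1,1],[0,2],[1,2],[2,2],[0,3]]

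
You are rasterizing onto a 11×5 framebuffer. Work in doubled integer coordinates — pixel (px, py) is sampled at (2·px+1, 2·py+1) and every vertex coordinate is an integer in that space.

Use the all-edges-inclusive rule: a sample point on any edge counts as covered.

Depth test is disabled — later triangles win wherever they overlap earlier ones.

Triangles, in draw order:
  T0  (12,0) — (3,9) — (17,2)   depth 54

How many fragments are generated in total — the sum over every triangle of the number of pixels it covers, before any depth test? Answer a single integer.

T0:
  2·area = 63  (B↔C swapped to make it positive)
  edge (12, 0)→(17, 2): d=(5,2) inclusive
  edge (17, 2)→(3, 9): d=(-14,7) inclusive
  edge (3, 9)→(12, 0): d=(9,-9) inclusive
    (5,0)@(11, 1): e=[7,56,0] → X  [on edge]
    (6,0)@(13, 1): e=[3,42,18] → X
    (7,0)@(15, 1): e=[-1,28,36] → .
    (9,0)@(19, 1): e=[-9,0,72] → .  [on edge]
    (4,1)@(9, 3): e=[21,42,0] → X  [on edge]
    (7,1)@(15, 3): e=[9,0,54] → X  [on edge]
    (8,1)@(17, 3): e=[5,-14,72] → .
    (3,2)@(7, 5): e=[35,28,0] → X  [on edge]
    (5,2)@(11, 5): e=[27,0,36] → X  [on edge]
    (6,2)@(13, 5): e=[23,-14,54] → .
    (7,2)@(15, 5): e=[19,-28,72] → .
    (2,3)@(5, 7): e=[49,14,0] → X  [on edge]
    (3,3)@(7, 7): e=[45,0,18] → X  [on edge]
    (1,4)@(3, 9): e=[63,0,0] → X  [on edge]
  covered (12 px):
    . . . . . X X . . . .
    . . . . X X X X . . .
    . . . X X X . . . . .
    . . X X . . . . . . .
    . X . . . . . . . . .

Answer: 12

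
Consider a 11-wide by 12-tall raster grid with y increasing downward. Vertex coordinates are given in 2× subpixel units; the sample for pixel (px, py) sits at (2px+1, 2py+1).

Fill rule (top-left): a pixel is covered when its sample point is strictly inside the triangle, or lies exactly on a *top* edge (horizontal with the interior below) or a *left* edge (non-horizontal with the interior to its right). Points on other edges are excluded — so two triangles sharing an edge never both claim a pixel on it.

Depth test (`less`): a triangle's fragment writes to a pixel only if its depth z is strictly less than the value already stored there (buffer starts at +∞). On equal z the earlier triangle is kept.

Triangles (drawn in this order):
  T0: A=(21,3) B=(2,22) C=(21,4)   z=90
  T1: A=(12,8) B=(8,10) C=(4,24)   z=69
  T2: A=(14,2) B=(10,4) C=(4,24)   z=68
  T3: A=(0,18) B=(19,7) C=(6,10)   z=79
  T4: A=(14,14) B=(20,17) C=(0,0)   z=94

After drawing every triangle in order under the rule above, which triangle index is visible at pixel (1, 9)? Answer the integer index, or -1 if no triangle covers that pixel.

T0:
  2·area = 19  (B↔C swapped to make it positive)
  edge (21, 3)→(21, 4): d=(0,1) right/bottom  bias=-1
  edge (21, 4)→(2, 22): d=(-19,18) right/bottom  bias=-1
  edge (2, 22)→(21, 3): d=(19,-19) top-left  bias=+0
    (10,0)@(21, 1): e=[0,57,-38] → ·  [on edge]
    (10,1)@(21, 3): e=[0,19,0] → ·  [on edge]
    (9,2)@(19, 5): e=[2,17,0] → #  [on edge]
    (10,2)@(21, 5): e=[0,-19,38] → ·  [on edge]
    (8,3)@(17, 7): e=[4,15,0] → #  [on edge]
    (9,3)@(19, 7): e=[2,-21,38] → ·
    (10,3)@(21, 7): e=[0,-57,76] → ·  [on edge]
    (7,4)@(15, 9): e=[6,13,0] → #  [on edge]
    (8,4)@(17, 9): e=[4,-23,38] → ·
    (10,4)@(21, 9): e=[0,-95,114] → ·  [on edge]
    (6,5)@(13, 11): e=[8,11,0] → #  [on edge]
    (7,5)@(15, 11): e=[6,-25,38] → ·
    (10,5)@(21, 11): e=[0,-133,152] → ·  [on edge]
    (5,6)@(11, 13): e=[10,9,0] → #  [on edge]
    (10,6)@(21, 13): e=[0,-171,190] → ·  [on edge]
    (4,7)@(9, 15): e=[12,7,0] → #  [on edge]
    (10,7)@(21, 15): e=[0,-209,228] → ·  [on edge]
    (3,8)@(7, 17): e=[14,5,0] → #  [on edge]
    (10,8)@(21, 17): e=[0,-247,266] → ·  [on edge]
    (2,9)@(5, 19): e=[16,3,0] → #  [on edge]
    (10,9)@(21, 19): e=[0,-285,304] → ·  [on edge]
    (1,10)@(3, 21): e=[18,1,0] → #  [on edge]
    (10,10)@(21, 21): e=[0,-323,342] → ·  [on edge]
    (0,11)@(1, 23): e=[20,-1,0] → ·  [on edge]
    (10,11)@(21, 23): e=[0,-361,380] → ·  [on edge]
  covered (9 px):
    · · · · · · · · · · ·
    · · · · · · · · · · ·
    · · · · · · · · · # ·
    · · · · · · · · # · ·
    · · · · · · · # · · ·
    · · · · · · # · · · ·
    · · · · · # · · · · ·
    · · · · # · · · · · ·
    · · · # · · · · · · ·
    · · # · · · · · · · ·
    · # · · · · · · · · ·
    · · · · · · · · · · ·
T1:
  2·area = 48  (B↔C swapped to make it positive)
  edge (12, 8)→(4, 24): d=(-8,16) right/bottom  bias=-1
  edge (4, 24)→(8, 10): d=(4,-14) top-left  bias=+0
  edge (8, 10)→(12, 8): d=(4,-2) top-left  bias=+0
    (5,4)@(11, 9): e=[8,38,2] → #
    (6,4)@(13, 9): e=[-24,66,6] → ·
    (4,5)@(9, 11): e=[24,18,6] → #
    (5,5)@(11, 11): e=[-8,46,10] → ·
    (4,6)@(9, 13): e=[8,26,14] → #
    (5,6)@(11, 13): e=[-24,54,18] → ·
    (3,7)@(7, 15): e=[24,6,18] → #
    (4,7)@(9, 15): e=[-8,34,22] → ·
    (3,8)@(7, 17): e=[8,14,26] → #
    (4,8)@(9, 17): e=[-24,42,30] → ·
    (3,9)@(7, 19): e=[-8,22,34] → ·
    (2,10)@(5, 21): e=[8,2,38] → #
  covered (6 px):
    · · · · · · · · · · ·
    · · · · · · · · · · ·
    · · · · · · · · · · ·
    · · · · · · · · · · ·
    · · · · · # · · · · ·
    · · · · # · · · · · ·
    · · · · # · · · · · ·
    · · · # · · · · · · ·
    · · · # · · · · · · ·
    · · · · · · · · · · ·
    · · # · · · · · · · ·
    · · · · · · · · · · ·
T2:
  2·area = 68  (B↔C swapped to make it positive)
  edge (14, 2)→(4, 24): d=(-10,22) right/bottom  bias=-1
  edge (4, 24)→(10, 4): d=(6,-20) top-left  bias=+0
  edge (10, 4)→(14, 2): d=(4,-2) top-left  bias=+0
    (6,1)@(13, 3): e=[12,54,2] → #
    (7,1)@(15, 3): e=[-32,94,6] → ·
    (5,2)@(11, 5): e=[36,26,6] → #
    (6,2)@(13, 5): e=[-8,66,10] → ·
    (5,3)@(11, 7): e=[16,38,14] → #
    (6,3)@(13, 7): e=[-28,78,18] → ·
    (4,4)@(9, 9): e=[40,10,18] → #
    (5,4)@(11, 9): e=[-4,50,22] → ·
    (4,5)@(9, 11): e=[20,22,26] → #
    (5,5)@(11, 11): e=[-24,62,30] → ·
    (4,6)@(9, 13): e=[0,34,34] → ·  [on edge]
    (3,7)@(7, 15): e=[24,6,38] → #
  covered (8 px):
    · · · · · · · · · · ·
    · · · · · · # · · · ·
    · · · · · # · · · · ·
    · · · · · # · · · · ·
    · · · · # · · · · · ·
    · · · · # · · · · · ·
    · · · · · · · · · · ·
    · · · # · · · · · · ·
    · · · # · · · · · · ·
    · · · · · · · · · · ·
    · · # · · · · · · · ·
    · · · · · · · · · · ·
T3:
  2·area = 86  (B↔C swapped to make it positive)
  edge (0, 18)→(6, 10): d=(6,-8) top-left  bias=+0
  edge (6, 10)→(19, 7): d=(13,-3) top-left  bias=+0
  edge (19, 7)→(0, 18): d=(-19,11) right/bottom  bias=-1
    (9,3)@(19, 7): e=[86,0,0] → ·  [on edge]
    (5,4)@(11, 9): e=[34,2,50] → #
    (6,4)@(13, 9): e=[50,8,28] → #
    (7,4)@(15, 9): e=[66,14,6] → #
    (8,4)@(17, 9): e=[82,20,-16] → ·
    (3,5)@(7, 11): e=[14,16,56] → #
    (4,5)@(9, 11): e=[30,22,34] → #
    (6,5)@(13, 11): e=[62,34,-10] → ·
    (7,5)@(15, 11): e=[78,40,-32] → ·
    (2,6)@(5, 13): e=[10,36,40] → #
    (4,6)@(9, 13): e=[42,48,-4] → ·
    (5,6)@(11, 13): e=[58,54,-26] → ·
  covered (11 px):
    · · · · · · · · · · ·
    · · · · · · · · · · ·
    · · · · · · · · · · ·
    · · · · · · · · · · ·
    · · · · · # # # · · ·
    · · · # # # · · · · ·
    · · # # · · · · · · ·
    · # # · · · · · · · ·
    # · · · · · · · · · ·
    · · · · · · · · · · ·
    · · · · · · · · · · ·
    · · · · · · · · · · ·
T4:
  2·area = 42  (B↔C swapped to make it positive)
  edge (14, 14)→(0, 0): d=(-14,-14) top-left  bias=+0
  edge (0, 0)→(20, 17): d=(20,17) right/bottom  bias=-1
  edge (20, 17)→(14, 14): d=(-6,-3) top-left  bias=+0
    (0,0)@(1, 1): e=[0,3,39] → #  [on edge]
    (1,0)@(3, 1): e=[28,-31,45] → ·
    (0,1)@(1, 3): e=[-28,43,27] → ·
    (1,1)@(3, 3): e=[0,9,33] → #  [on edge]
    (2,1)@(5, 3): e=[28,-25,39] → ·
    (1,2)@(3, 5): e=[-28,49,21] → ·
    (2,2)@(5, 5): e=[0,15,27] → #  [on edge]
    (3,2)@(7, 5): e=[28,-19,33] → ·
    (2,3)@(5, 7): e=[-28,55,15] → ·
    (3,3)@(7, 7): e=[0,21,21] → #  [on edge]
    (4,3)@(9, 7): e=[28,-13,27] → ·
    (3,4)@(7, 9): e=[-28,61,9] → ·
    (4,4)@(9, 9): e=[0,27,15] → #  [on edge]
    (5,5)@(11, 11): e=[0,33,9] → #  [on edge]
    (6,6)@(13, 13): e=[0,39,3] → #  [on edge]
    (7,7)@(15, 15): e=[0,45,-3] → ·  [on edge]
    (8,8)@(17, 17): e=[0,51,-9] → ·  [on edge]
    (9,9)@(19, 19): e=[0,57,-15] → ·  [on edge]
    (10,10)@(21, 21): e=[0,63,-21] → ·  [on edge]
  covered (9 px):
    # · · · · · · · · · ·
    · # · · · · · · · · ·
    · · # · · · · · · · ·
    · · · # · · · · · · ·
    · · · · # · · · · · ·
    · · · · · # · · · · ·
    · · · · · · # # · · ·
    · · · · · · · · # · ·
    · · · · · · · · · · ·
    · · · · · · · · · · ·
    · · · · · · · · · · ·
    · · · · · · · · · · ·

Z-buffer (winner per pixel, '.' = empty):
  4 . . . . . . . . . .
  . 4 . . . . 2 . . . .
  . . 4 . . 2 . . . 0 .
  . . . 4 . 2 . . 0 . .
  . . . . 2 1 3 3 . . .
  . . . 3 2 3 0 . . . .
  . . 3 3 1 0 4 4 . . .
  . 3 3 2 0 . . . 4 . .
  3 . . 2 . . . . . . .
  . . 0 . . . . . . . .
  . 0 2 . . . . . . . .
  . . . . . . . . . . .

Answer: -1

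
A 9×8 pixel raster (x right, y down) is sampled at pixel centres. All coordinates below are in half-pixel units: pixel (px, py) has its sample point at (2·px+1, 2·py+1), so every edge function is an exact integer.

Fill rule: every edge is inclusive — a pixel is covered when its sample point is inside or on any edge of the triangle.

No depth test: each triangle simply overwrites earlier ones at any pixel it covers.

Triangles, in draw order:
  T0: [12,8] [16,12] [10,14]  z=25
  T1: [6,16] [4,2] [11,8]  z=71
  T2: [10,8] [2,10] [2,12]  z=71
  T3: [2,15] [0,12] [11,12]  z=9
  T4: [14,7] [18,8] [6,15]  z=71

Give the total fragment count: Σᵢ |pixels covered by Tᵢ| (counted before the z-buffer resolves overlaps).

T0:
  2·area = 32
  edge (12, 8)→(16, 12): d=(4,4) inclusive
  edge (16, 12)→(10, 14): d=(-6,2) inclusive
  edge (10, 14)→(12, 8): d=(2,-6) inclusive
    (2,0)@(5, 1): e=[0,88,-56] → .  [on edge]
    (3,1)@(7, 3): e=[0,72,-40] → .  [on edge]
    (4,2)@(9, 5): e=[0,56,-24] → .  [on edge]
    (6,2)@(13, 5): e=[-16,48,0] → .  [on edge]
    (5,3)@(11, 7): e=[0,40,-8] → .  [on edge]
    (6,4)@(13, 9): e=[0,24,8] → X  [on edge]
    (7,4)@(15, 9): e=[-8,20,20] → .
    (5,5)@(11, 11): e=[16,16,0] → X  [on edge]
    (7,5)@(15, 11): e=[0,8,24] → X  [on edge]
    (8,5)@(17, 11): e=[-8,4,36] → .
    (5,6)@(11, 13): e=[24,4,4] → X
    (6,6)@(13, 13): e=[16,0,16] → X  [on edge]
    (8,6)@(17, 13): e=[0,-8,40] → .  [on edge]
    (3,7)@(7, 15): e=[48,0,-16] → .  [on edge]
  covered (6 px):
    . . . . . . . . .
    . . . . . . . . .
    . . . . . . . . .
    . . . . . . . . .
    . . . . . . X . .
    . . . . . X X X .
    . . . . . X X . .
    . . . . . . . . .
T1:
  2·area = 86
  edge (6, 16)→(4, 2): d=(-2,-14) inclusive
  edge (4, 2)→(11, 8): d=(7,6) inclusive
  edge (11, 8)→(6, 16): d=(-5,8) inclusive
    (2,1)@(5, 3): e=[12,1,73] → X
    (3,1)@(7, 3): e=[40,-11,57] → .
    (2,2)@(5, 5): e=[8,15,63] → X
    (3,2)@(7, 5): e=[36,3,47] → X
    (4,2)@(9, 5): e=[64,-9,31] → .
    (2,3)@(5, 7): e=[4,29,53] → X
    (4,3)@(9, 7): e=[60,5,21] → X
    (5,3)@(11, 7): e=[88,-7,5] → .
    (2,4)@(5, 9): e=[0,43,43] → X  [on edge]
    (5,4)@(11, 9): e=[84,7,-5] → .
    (2,5)@(5, 11): e=[-4,57,33] → .
    (3,5)@(7, 11): e=[24,45,17] → X
  covered (12 px):
    . . . . . . . . .
    . . X . . . . . .
    . . X X . . . . .
    . . X X X . . . .
    . . X X X . . . .
    . . . X X . . . .
    . . . X . . . . .
    . . . . . . . . .
T2:
  2·area = 16  (B↔C swapped to make it positive)
  edge (10, 8)→(2, 12): d=(-8,4) inclusive
  edge (2, 12)→(2, 10): d=(0,-2) inclusive
  edge (2, 10)→(10, 8): d=(8,-2) inclusive
    (3,4)@(7, 9): e=[4,10,2] → X
    (4,4)@(9, 9): e=[-4,14,6] → .
    (1,5)@(3, 11): e=[4,2,10] → X
    (2,5)@(5, 11): e=[-4,6,14] → .
    (3,5)@(7, 11): e=[-12,10,18] → .
    (1,6)@(3, 13): e=[-12,2,26] → .
  covered (2 px):
    . . . . . . . . .
    . . . . . . . . .
    . . . . . . . . .
    . . . . . . . . .
    . . . X . . . . .
    . X . . . . . . .
    . . . . . . . . .
    . . . . . . . . .
T3:
  2·area = 33
  edge (2, 15)→(0, 12): d=(-2,-3) inclusive
  edge (0, 12)→(11, 12): d=(11,0) inclusive
  edge (11, 12)→(2, 15): d=(-9,3) inclusive
    (0,6)@(1, 13): e=[1,11,21] → X
    (1,6)@(3, 13): e=[7,11,15] → X
    (2,6)@(5, 13): e=[13,11,9] → X
    (3,6)@(7, 13): e=[19,11,3] → X
    (4,6)@(9, 13): e=[25,11,-3] → .
    (0,7)@(1, 15): e=[-3,33,3] → .
    (1,7)@(3, 15): e=[3,33,-3] → .
    (2,7)@(5, 15): e=[9,33,-9] → .
    (3,7)@(7, 15): e=[15,33,-15] → .
  covered (4 px):
    . . . . . . . . .
    . . . . . . . . .
    . . . . . . . . .
    . . . . . . . . .
    . . . . . . . . .
    . . . . . . . . .
    X X X X . . . . .
    . . . . . . . . .
T4:
  2·area = 40
  edge (14, 7)→(18, 8): d=(4,1) inclusive
  edge (18, 8)→(6, 15): d=(-12,7) inclusive
  edge (6, 15)→(14, 7): d=(8,-8) inclusive
    (6,4)@(13, 9): e=[9,23,8] → X
    (7,4)@(15, 9): e=[7,9,24] → X
    (8,4)@(17, 9): e=[5,-5,40] → .
    (5,5)@(11, 11): e=[19,13,8] → X
    (6,5)@(13, 11): e=[17,-1,24] → .
    (7,5)@(15, 11): e=[15,-15,40] → .
    (4,6)@(9, 13): e=[29,3,8] → X
    (5,6)@(11, 13): e=[27,-11,24] → .
    (4,7)@(9, 15): e=[37,-21,24] → .
  covered (4 px):
    . . . . . . . . .
    . . . . . . . . .
    . . . . . . . . .
    . . . . . . . . .
    . . . . . . X X .
    . . . . . X . . .
    . . . . X . . . .
    . . . . . . . . .

Result: 28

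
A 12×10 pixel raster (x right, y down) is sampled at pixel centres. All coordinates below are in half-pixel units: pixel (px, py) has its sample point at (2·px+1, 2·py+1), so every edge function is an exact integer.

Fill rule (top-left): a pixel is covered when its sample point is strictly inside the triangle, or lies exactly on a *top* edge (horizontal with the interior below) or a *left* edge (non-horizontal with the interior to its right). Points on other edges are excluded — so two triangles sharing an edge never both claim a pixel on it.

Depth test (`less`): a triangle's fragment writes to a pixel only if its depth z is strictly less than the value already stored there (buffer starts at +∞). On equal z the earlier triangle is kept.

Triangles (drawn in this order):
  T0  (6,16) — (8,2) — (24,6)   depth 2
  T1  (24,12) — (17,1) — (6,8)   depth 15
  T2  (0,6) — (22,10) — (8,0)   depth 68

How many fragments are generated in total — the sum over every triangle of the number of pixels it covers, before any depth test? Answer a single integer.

T0:
  2·area = 232
  edge (6, 16)→(8, 2): d=(2,-14) top-left  bias=+0
  edge (8, 2)→(24, 6): d=(16,4) right/bottom  bias=-1
  edge (24, 6)→(6, 16): d=(-18,10) right/bottom  bias=-1
    (4,1)@(9, 3): e=[16,12,204] → #
    (5,1)@(11, 3): e=[44,4,184] → #
    (6,1)@(13, 3): e=[72,-4,164] → ·
    (4,2)@(9, 5): e=[20,44,168] → #
    (6,2)@(13, 5): e=[76,28,128] → #
    (7,2)@(15, 5): e=[104,20,108] → #
    (8,2)@(17, 5): e=[132,12,88] → #
    (9,2)@(19, 5): e=[160,4,68] → #
    (10,2)@(21, 5): e=[188,-4,48] → ·
    (4,3)@(9, 7): e=[24,76,132] → #
    (10,3)@(21, 7): e=[192,28,12] → #
    (11,3)@(23, 7): e=[220,20,-8] → ·
    (3,4)@(7, 9): e=[0,116,116] → #  [on edge]
    (7,5)@(15, 11): e=[116,116,0] → ·  [on edge]
  covered (29 px):
    · · · · · · · · · · · ·
    · · · · # # · · · · · ·
    · · · · # # # # # # · ·
    · · · · # # # # # # # ·
    · · · # # # # # # · · ·
    · · · # # # # · · · · ·
    · · · # # # · · · · · ·
    · · · # · · · · · · · ·
    · · · · · · · · · · · ·
    · · · · · · · · · · · ·
T1:
  2·area = 170  (B↔C swapped to make it positive)
  edge (24, 12)→(6, 8): d=(-18,-4) top-left  bias=+0
  edge (6, 8)→(17, 1): d=(11,-7) top-left  bias=+0
  edge (17, 1)→(24, 12): d=(7,11) right/bottom  bias=-1
    (8,0)@(17, 1): e=[170,0,0] → ·  [on edge]
    (7,1)@(15, 3): e=[126,8,36] → #
    (8,1)@(17, 3): e=[134,22,14] → #
    (9,1)@(19, 3): e=[142,36,-8] → ·
    (5,2)@(11, 5): e=[74,2,94] → #
    (6,2)@(13, 5): e=[82,16,72] → #
    (9,2)@(19, 5): e=[106,58,6] → #
    (10,2)@(21, 5): e=[114,72,-16] → ·
    (4,3)@(9, 7): e=[30,10,130] → #
    (10,3)@(21, 7): e=[78,94,-2] → ·
    (4,4)@(9, 9): e=[-6,32,144] → ·
    (5,4)@(11, 9): e=[2,46,122] → #
  covered (21 px):
    · · · · · · · · · · · ·
    · · · · · · · # # · · ·
    · · · · · # # # # # · ·
    · · · · # # # # # # · ·
    · · · · · # # # # # # ·
    · · · · · · · · · · # #
    · · · · · · · · · · · ·
    · · · · · · · · · · · ·
    · · · · · · · · · · · ·
    · · · · · · · · · · · ·
T2:
  2·area = 164  (B↔C swapped to make it positive)
  edge (0, 6)→(8, 0): d=(8,-6) top-left  bias=+0
  edge (8, 0)→(22, 10): d=(14,10) right/bottom  bias=-1
  edge (22, 10)→(0, 6): d=(-22,-4) top-left  bias=+0
    (3,0)@(7, 1): e=[2,24,138] → #
    (4,0)@(9, 1): e=[14,4,146] → #
    (5,0)@(11, 1): e=[26,-16,154] → ·
    (2,1)@(5, 3): e=[6,72,86] → #
    (5,1)@(11, 3): e=[42,12,110] → #
    (6,1)@(13, 3): e=[54,-8,118] → ·
    (1,2)@(3, 5): e=[10,120,34] → #
    (6,2)@(13, 5): e=[70,20,74] → #
    (7,2)@(15, 5): e=[82,0,82] → ·  [on edge]
    (1,3)@(3, 7): e=[26,148,-10] → ·
    (2,3)@(5, 7): e=[38,128,-2] → ·
    (3,3)@(7, 7): e=[50,108,6] → #
  covered (20 px):
    · · · # # · · · · · · ·
    · · # # # # · · · · · ·
    · # # # # # # · · · · ·
    · · · # # # # # # · · ·
    · · · · · · · · # # · ·
    · · · · · · · · · · · ·
    · · · · · · · · · · · ·
    · · · · · · · · · · · ·
    · · · · · · · · · · · ·
    · · · · · · · · · · · ·

Answer: 70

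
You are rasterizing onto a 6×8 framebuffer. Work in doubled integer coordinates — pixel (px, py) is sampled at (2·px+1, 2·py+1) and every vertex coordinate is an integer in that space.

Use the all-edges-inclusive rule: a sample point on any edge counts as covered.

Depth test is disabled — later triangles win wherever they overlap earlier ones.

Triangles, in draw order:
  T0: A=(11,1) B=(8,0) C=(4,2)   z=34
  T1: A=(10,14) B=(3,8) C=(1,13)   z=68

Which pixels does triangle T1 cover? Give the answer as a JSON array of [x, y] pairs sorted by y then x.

T0:
  2·area = 10  (B↔C swapped to make it positive)
  edge (11, 1)→(4, 2): d=(-7,1) inclusive
  edge (4, 2)→(8, 0): d=(4,-2) inclusive
  edge (8, 0)→(11, 1): d=(3,1) inclusive
    (3,0)@(7, 1): e=[4,2,4] → #
    (4,0)@(9, 1): e=[2,6,2] → #
    (5,0)@(11, 1): e=[0,10,0] → #  [on edge]
    (3,1)@(7, 3): e=[-10,10,10] → ·
    (4,1)@(9, 3): e=[-12,14,8] → ·
    (5,1)@(11, 3): e=[-14,18,6] → ·
  covered (3 px):
    · · · # # #
    · · · · · ·
    · · · · · ·
    · · · · · ·
    · · · · · ·
    · · · · · ·
    · · · · · ·
    · · · · · ·
T1:
  2·area = 47  (B↔C swapped to make it positive)
  edge (10, 14)→(1, 13): d=(-9,-1) inclusive
  edge (1, 13)→(3, 8): d=(2,-5) inclusive
  edge (3, 8)→(10, 14): d=(7,6) inclusive
    (2,1)@(5, 3): e=[94,0,-47] → ·  [on edge]
    (1,4)@(3, 9): e=[38,2,7] → #
    (2,4)@(5, 9): e=[40,12,-5] → ·
    (1,5)@(3, 11): e=[20,6,21] → #
    (2,5)@(5, 11): e=[22,16,9] → #
    (3,5)@(7, 11): e=[24,26,-3] → ·
    (0,6)@(1, 13): e=[0,0,47] → #  [on edge]
    (3,6)@(7, 13): e=[6,30,11] → #
    (4,6)@(9, 13): e=[8,40,-1] → ·
    (0,7)@(1, 15): e=[-18,4,61] → ·
    (1,7)@(3, 15): e=[-16,14,49] → ·
    (2,7)@(5, 15): e=[-14,24,37] → ·
  covered (7 px):
    · · · · · ·
    · · · · · ·
    · · · · · ·
    · · · · · ·
    · # · · · ·
    · # # · · ·
    # # # # · ·
    · · · · · ·

Final: [[1,4],[1,5],[2,5],[0,6],[1,6],[2,6],[3,6]]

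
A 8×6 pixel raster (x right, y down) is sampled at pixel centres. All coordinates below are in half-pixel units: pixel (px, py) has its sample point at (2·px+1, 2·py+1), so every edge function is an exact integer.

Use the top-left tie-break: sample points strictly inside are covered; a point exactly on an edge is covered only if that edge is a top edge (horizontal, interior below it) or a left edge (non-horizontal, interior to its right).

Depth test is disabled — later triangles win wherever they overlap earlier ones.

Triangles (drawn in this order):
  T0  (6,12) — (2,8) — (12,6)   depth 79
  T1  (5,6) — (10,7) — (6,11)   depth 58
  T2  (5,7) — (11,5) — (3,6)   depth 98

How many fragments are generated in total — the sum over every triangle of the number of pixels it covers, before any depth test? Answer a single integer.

T0:
  2·area = 48
  edge (6, 12)→(2, 8): d=(-4,-4) top-left  bias=+0
  edge (2, 8)→(12, 6): d=(10,-2) top-left  bias=+0
  edge (12, 6)→(6, 12): d=(-6,6) right/bottom  bias=-1
    (7,1)@(15, 3): e=[72,-24,0] → .  [on edge]
    (6,2)@(13, 5): e=[56,-8,0] → .  [on edge]
    (0,3)@(1, 7): e=[0,-12,60] → .  [on edge]
    (3,3)@(7, 7): e=[24,0,24] → X  [on edge]
    (4,3)@(9, 7): e=[32,4,12] → X
    (5,3)@(11, 7): e=[40,8,0] → .  [on edge]
    (1,4)@(3, 9): e=[0,12,36] → X  [on edge]
    (2,4)@(5, 9): e=[8,16,24] → X
    (4,4)@(9, 9): e=[24,24,0] → .  [on edge]
    (1,5)@(3, 11): e=[-8,32,24] → .
    (2,5)@(5, 11): e=[0,36,12] → X  [on edge]
    (3,5)@(7, 11): e=[8,40,0] → .  [on edge]
  covered (6 px):
    . . . . . . . .
    . . . . . . . .
    . . . . . . . .
    . . . X X . . .
    . X X X . . . .
    . . X . . . . .
T1:
  2·area = 24
  edge (5, 6)→(10, 7): d=(5,1) right/bottom  bias=-1
  edge (10, 7)→(6, 11): d=(-4,4) right/bottom  bias=-1
  edge (6, 11)→(5, 6): d=(-1,-5) top-left  bias=+0
    (3,3)@(7, 7): e=[3,12,9] → X
    (4,3)@(9, 7): e=[1,4,19] → X
    (5,3)@(11, 7): e=[-1,-4,29] → .
    (3,4)@(7, 9): e=[13,4,7] → X
    (4,4)@(9, 9): e=[11,-4,17] → .
    (3,5)@(7, 11): e=[23,-4,5] → .
  covered (3 px):
    . . . . . . . .
    . . . . . . . .
    . . . . . . . .
    . . . X X . . .
    . . . X . . . .
    . . . . . . . .
T2:
  2·area = 10  (B↔C swapped to make it positive)
  edge (5, 7)→(3, 6): d=(-2,-1) top-left  bias=+0
  edge (3, 6)→(11, 5): d=(8,-1) top-left  bias=+0
  edge (11, 5)→(5, 7): d=(-6,2) right/bottom  bias=-1
    (0,2)@(1, 5): e=[0,-10,20] → .  [on edge]
    (5,2)@(11, 5): e=[10,0,0] → .  [on edge]
    (2,3)@(5, 7): e=[0,10,0] → .  [on edge]
    (4,4)@(9, 9): e=[0,30,-20] → .  [on edge]
    (6,5)@(13, 11): e=[0,50,-40] → .  [on edge]
  covered (0 px):
    . . . . . . . .
    . . . . . . . .
    . . . . . . . .
    . . . . . . . .
    . . . . . . . .
    . . . . . . . .

Result: 9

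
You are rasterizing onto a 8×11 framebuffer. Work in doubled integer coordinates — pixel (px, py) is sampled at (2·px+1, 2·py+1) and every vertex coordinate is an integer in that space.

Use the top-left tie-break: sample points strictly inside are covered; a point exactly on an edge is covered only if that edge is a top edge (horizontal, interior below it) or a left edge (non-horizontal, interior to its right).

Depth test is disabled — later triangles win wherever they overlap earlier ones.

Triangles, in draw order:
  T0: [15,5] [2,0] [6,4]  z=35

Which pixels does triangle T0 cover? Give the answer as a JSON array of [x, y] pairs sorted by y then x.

T0:
  2·area = 32  (B↔C swapped to make it positive)
  edge (15, 5)→(6, 4): d=(-9,-1) top-left  bias=+0
  edge (6, 4)→(2, 0): d=(-4,-4) top-left  bias=+0
  edge (2, 0)→(15, 5): d=(13,5) right/bottom  bias=-1
    (1,0)@(3, 1): e=[24,0,8] → #  [on edge]
    (2,0)@(5, 1): e=[26,8,-2] → ·
    (1,1)@(3, 3): e=[6,-8,34] → ·
    (2,1)@(5, 3): e=[8,0,24] → #  [on edge]
    (3,1)@(7, 3): e=[10,8,14] → #
    (4,1)@(9, 3): e=[12,16,4] → #
    (5,1)@(11, 3): e=[14,24,-6] → ·
    (2,2)@(5, 5): e=[-10,-8,50] → ·
    (3,2)@(7, 5): e=[-8,0,40] → ·  [on edge]
    (4,2)@(9, 5): e=[-6,8,30] → ·
    (7,2)@(15, 5): e=[0,32,0] → ·  [on edge]
    (4,3)@(9, 7): e=[-24,0,56] → ·  [on edge]
    (5,4)@(11, 9): e=[-40,0,72] → ·  [on edge]
    (6,5)@(13, 11): e=[-56,0,88] → ·  [on edge]
    (7,6)@(15, 13): e=[-72,0,104] → ·  [on edge]
  covered (4 px):
    · # · · · · · ·
    · · # # # · · ·
    · · · · · · · ·
    · · · · · · · ·
    · · · · · · · ·
    · · · · · · · ·
    · · · · · · · ·
    · · · · · · · ·
    · · · · · · · ·
    · · · · · · · ·
    · · · · · · · ·

Result: [[1,0],[2,1],[3,1],[4,1]]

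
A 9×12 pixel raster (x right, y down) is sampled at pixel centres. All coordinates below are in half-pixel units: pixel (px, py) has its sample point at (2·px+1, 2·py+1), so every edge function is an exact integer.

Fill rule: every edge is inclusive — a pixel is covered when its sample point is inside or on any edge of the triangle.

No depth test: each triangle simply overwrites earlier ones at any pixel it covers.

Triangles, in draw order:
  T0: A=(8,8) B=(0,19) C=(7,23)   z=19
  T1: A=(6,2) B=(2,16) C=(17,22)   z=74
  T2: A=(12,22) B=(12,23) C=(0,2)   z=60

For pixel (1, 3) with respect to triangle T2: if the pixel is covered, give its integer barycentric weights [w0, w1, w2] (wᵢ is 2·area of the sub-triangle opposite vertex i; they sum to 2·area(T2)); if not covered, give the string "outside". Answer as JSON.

T0:
  2·area = 109  (B↔C swapped to make it positive)
  edge (8, 8)→(7, 23): d=(-1,15) inclusive
  edge (7, 23)→(0, 19): d=(-7,-4) inclusive
  edge (0, 19)→(8, 8): d=(8,-11) inclusive
    (3,5)@(7, 11): e=[12,84,13] → █
    (4,5)@(9, 11): e=[-18,92,35] → ·
    (2,6)@(5, 13): e=[40,62,7] → █
    (4,6)@(9, 13): e=[-20,78,51] → ·
    (1,7)@(3, 15): e=[68,40,1] → █
    (4,7)@(9, 15): e=[-22,64,67] → ·
    (1,8)@(3, 17): e=[66,26,17] → █
    (4,8)@(9, 17): e=[-24,50,83] → ·
    (0,9)@(1, 19): e=[94,4,11] → █
    (4,9)@(9, 19): e=[-26,36,99] → ·
    (0,10)@(1, 21): e=[92,-10,27] → ·
    (1,10)@(3, 21): e=[62,-2,49] → ·
    (3,11)@(7, 23): e=[0,0,109] → █  [on edge]
  covered (16 px):
    · · · · · · · · ·
    · · · · · · · · ·
    · · · · · · · · ·
    · · · · · · · · ·
    · · · · · · · · ·
    · · · █ · · · · ·
    · · █ █ · · · · ·
    · █ █ █ · · · · ·
    · █ █ █ · · · · ·
    █ █ █ █ · · · · ·
    · · █ █ · · · · ·
    · · · █ · · · · ·
T1:
  2·area = 234  (B↔C swapped to make it positive)
  edge (6, 2)→(17, 22): d=(11,20) inclusive
  edge (17, 22)→(2, 16): d=(-15,-6) inclusive
  edge (2, 16)→(6, 2): d=(4,-14) inclusive
    (3,2)@(7, 5): e=[13,195,26] → █
    (4,2)@(9, 5): e=[-27,207,54] → ·
    (2,3)@(5, 7): e=[75,153,6] → █
    (4,3)@(9, 7): e=[-5,177,62] → ·
    (2,4)@(5, 9): e=[97,123,14] → █
    (4,4)@(9, 9): e=[17,147,70] → █
    (5,4)@(11, 9): e=[-23,159,98] → ·
    (2,5)@(5, 11): e=[119,93,22] → █
    (5,5)@(11, 11): e=[-1,129,106] → ·
    (1,6)@(3, 13): e=[181,51,2] → █
    (5,6)@(11, 13): e=[21,99,114] → █
    (6,6)@(13, 13): e=[-19,111,142] → ·
  covered (29 px):
    · · · · · · · · ·
    · · · · · · · · ·
    · · · █ · · · · ·
    · · █ █ · · · · ·
    · · █ █ █ · · · ·
    · · █ █ █ · · · ·
    · █ █ █ █ █ · · ·
    · █ █ █ █ █ █ · ·
    · · █ █ █ █ █ · ·
    · · · · · █ █ █ ·
    · · · · · · · █ ·
    · · · · · · · · ·
T2:
  2·area = 12
  edge (12, 22)→(12, 23): d=(0,1) inclusive
  edge (12, 23)→(0, 2): d=(-12,-21) inclusive
  edge (0, 2)→(12, 22): d=(12,20) inclusive
    (1,3)@(3, 7): e=[9,3,0] → █  [on edge]
    (2,3)@(5, 7): e=[7,45,-40] → ·
    (1,4)@(3, 9): e=[9,-21,24] → ·
    (4,8)@(9, 17): e=[3,9,0] → █  [on edge]
    (5,8)@(11, 17): e=[1,51,-40] → ·
    (4,9)@(9, 19): e=[3,-15,24] → ·
    (5,10)@(11, 21): e=[1,3,8] → █
    (6,10)@(13, 21): e=[-1,45,-32] → ·
    (5,11)@(11, 23): e=[1,-21,32] → ·
  covered (3 px):
    · · · · · · · · ·
    · · · · · · · · ·
    · · · · · · · · ·
    · █ · · · · · · ·
    · · · · · · · · ·
    · · · · · · · · ·
    · · · · · · · · ·
    · · · · · · · · ·
    · · · · █ · · · ·
    · · · · · · · · ·
    · · · · · █ · · ·
    · · · · · · · · ·

Final: [3,0,9]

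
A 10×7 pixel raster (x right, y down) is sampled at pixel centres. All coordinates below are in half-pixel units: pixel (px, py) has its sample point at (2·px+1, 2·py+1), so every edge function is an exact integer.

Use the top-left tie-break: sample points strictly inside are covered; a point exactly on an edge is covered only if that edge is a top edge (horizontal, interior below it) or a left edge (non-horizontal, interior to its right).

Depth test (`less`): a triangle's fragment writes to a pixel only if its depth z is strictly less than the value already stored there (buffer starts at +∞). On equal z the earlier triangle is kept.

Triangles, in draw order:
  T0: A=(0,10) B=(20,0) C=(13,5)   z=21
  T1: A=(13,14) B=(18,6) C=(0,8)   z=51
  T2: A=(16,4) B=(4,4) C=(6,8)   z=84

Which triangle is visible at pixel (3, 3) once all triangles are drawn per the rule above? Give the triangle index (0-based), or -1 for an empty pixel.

T0:
  2·area = 30
  edge (0, 10)→(20, 0): d=(20,-10) top-left  bias=+0
  edge (20, 0)→(13, 5): d=(-7,5) right/bottom  bias=-1
  edge (13, 5)→(0, 10): d=(-13,5) right/bottom  bias=-1
    (7,1)@(15, 3): e=[10,4,16] → █
    (8,1)@(17, 3): e=[30,-6,6] → ·
    (5,2)@(11, 5): e=[10,10,10] → █
    (6,2)@(13, 5): e=[30,0,0] → ·  [on edge]
    (7,2)@(15, 5): e=[50,-10,-10] → ·
    (3,3)@(7, 7): e=[10,16,4] → █
    (4,3)@(9, 7): e=[30,6,-6] → ·
    (5,3)@(11, 7): e=[50,-4,-16] → ·
    (3,4)@(7, 9): e=[50,2,-22] → ·
  covered (3 px):
    · · · · · · · · · ·
    · · · · · · · █ · ·
    · · · · · █ · · · ·
    · · · █ · · · · · ·
    · · · · · · · · · ·
    · · · · · · · · · ·
    · · · · · · · · · ·
T1:
  2·area = 134  (B↔C swapped to make it positive)
  edge (13, 14)→(0, 8): d=(-13,-6) top-left  bias=+0
  edge (0, 8)→(18, 6): d=(18,-2) top-left  bias=+0
  edge (18, 6)→(13, 14): d=(-5,8) right/bottom  bias=-1
    (4,3)@(9, 7): e=[67,0,67] → █  [on edge]
    (5,3)@(11, 7): e=[79,4,51] → █
    (6,3)@(13, 7): e=[91,8,35] → █
    (7,3)@(15, 7): e=[103,12,19] → █
    (8,3)@(17, 7): e=[115,16,3] → █
    (9,3)@(19, 7): e=[127,20,-13] → ·
    (1,4)@(3, 9): e=[5,24,105] → █
    (2,4)@(5, 9): e=[17,28,89] → █
    (3,4)@(7, 9): e=[29,32,73] → █
    (8,4)@(17, 9): e=[89,52,-7] → ·
    (1,5)@(3, 11): e=[-21,60,95] → ·
    (2,5)@(5, 11): e=[-9,64,79] → ·
  covered (18 px):
    · · · · · · · · · ·
    · · · · · · · · · ·
    · · · · · · · · · ·
    · · · · █ █ █ █ █ ·
    · █ █ █ █ █ █ █ · ·
    · · · █ █ █ █ · · ·
    · · · · · █ █ · · ·
T2:
  2·area = 48  (B↔C swapped to make it positive)
  edge (16, 4)→(6, 8): d=(-10,4) right/bottom  bias=-1
  edge (6, 8)→(4, 4): d=(-2,-4) top-left  bias=+0
  edge (4, 4)→(16, 4): d=(12,0) top-left  bias=+0
    (2,2)@(5, 5): e=[34,2,12] → █
    (3,2)@(7, 5): e=[26,10,12] → █
    (4,2)@(9, 5): e=[18,18,12] → █
    (5,2)@(11, 5): e=[10,26,12] → █
    (6,2)@(13, 5): e=[2,34,12] → █
    (7,2)@(15, 5): e=[-6,42,12] → ·
    (2,3)@(5, 7): e=[14,-2,36] → ·
    (3,3)@(7, 7): e=[6,6,36] → █
    (4,3)@(9, 7): e=[-2,14,36] → ·
    (5,3)@(11, 7): e=[-10,22,36] → ·
    (6,3)@(13, 7): e=[-18,30,36] → ·
    (3,4)@(7, 9): e=[-14,2,60] → ·
  covered (6 px):
    · · · · · · · · · ·
    · · · · · · · · · ·
    · · █ █ █ █ █ · · ·
    · · · █ · · · · · ·
    · · · · · · · · · ·
    · · · · · · · · · ·
    · · · · · · · · · ·

Z-buffer (winner per pixel, '.' = empty):
  . . . . . . . . . .
  . . . . . . . 0 . .
  . . 2 2 2 0 2 . . .
  . . . 0 1 1 1 1 1 .
  . 1 1 1 1 1 1 1 . .
  . . . 1 1 1 1 . . .
  . . . . . 1 1 . . .

Result: 0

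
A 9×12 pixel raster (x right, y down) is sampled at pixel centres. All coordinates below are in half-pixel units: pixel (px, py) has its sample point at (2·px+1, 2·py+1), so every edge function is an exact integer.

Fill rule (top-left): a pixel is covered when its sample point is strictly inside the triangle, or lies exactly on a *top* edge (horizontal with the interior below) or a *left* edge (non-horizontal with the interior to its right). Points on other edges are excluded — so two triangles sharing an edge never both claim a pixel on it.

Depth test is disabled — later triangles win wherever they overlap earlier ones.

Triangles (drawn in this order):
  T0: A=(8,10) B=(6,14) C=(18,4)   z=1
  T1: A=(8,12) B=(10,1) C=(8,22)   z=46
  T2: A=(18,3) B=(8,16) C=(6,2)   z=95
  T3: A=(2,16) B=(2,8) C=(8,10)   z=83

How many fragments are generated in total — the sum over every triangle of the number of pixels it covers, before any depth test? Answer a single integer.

T0:
  2·area = 28  (B↔C swapped to make it positive)
  edge (8, 10)→(18, 4): d=(10,-6) top-left  bias=+0
  edge (18, 4)→(6, 14): d=(-12,10) right/bottom  bias=-1
  edge (6, 14)→(8, 10): d=(2,-4) top-left  bias=+0
    (6,3)@(13, 7): e=[0,14,14] → █  [on edge]
    (7,3)@(15, 7): e=[12,-6,22] → ·
    (5,4)@(11, 9): e=[8,10,10] → █
    (6,4)@(13, 9): e=[20,-10,18] → ·
    (4,5)@(9, 11): e=[16,6,6] → █
    (5,5)@(11, 11): e=[28,-14,14] → ·
    (1,6)@(3, 13): e=[0,42,-14] → ·  [on edge]
    (3,6)@(7, 13): e=[24,2,2] → █
    (4,6)@(9, 13): e=[36,-18,10] → ·
    (3,7)@(7, 15): e=[44,-22,6] → ·
  covered (4 px):
    · · · · · · · · ·
    · · · · · · · · ·
    · · · · · · · · ·
    · · · · · · █ · ·
    · · · · · █ · · ·
    · · · · █ · · · ·
    · · · █ · · · · ·
    · · · · · · · · ·
    · · · · · · · · ·
    · · · · · · · · ·
    · · · · · · · · ·
    · · · · · · · · ·
T1:
  2·area = 20
  edge (8, 12)→(10, 1): d=(2,-11) top-left  bias=+0
  edge (10, 1)→(8, 22): d=(-2,21) right/bottom  bias=-1
  edge (8, 22)→(8, 12): d=(0,-10) top-left  bias=+0
    (4,3)@(9, 7): e=[1,9,10] → █
    (5,3)@(11, 7): e=[23,-33,30] → ·
    (4,4)@(9, 9): e=[5,5,10] → █
    (5,4)@(11, 9): e=[27,-37,30] → ·
    (4,5)@(9, 11): e=[9,1,10] → █
    (5,5)@(11, 11): e=[31,-41,30] → ·
    (4,6)@(9, 13): e=[13,-3,10] → ·
  covered (3 px):
    · · · · · · · · ·
    · · · · · · · · ·
    · · · · · · · · ·
    · · · · █ · · · ·
    · · · · █ · · · ·
    · · · · █ · · · ·
    · · · · · · · · ·
    · · · · · · · · ·
    · · · · · · · · ·
    · · · · · · · · ·
    · · · · · · · · ·
    · · · · · · · · ·
T2:
  2·area = 166
  edge (18, 3)→(8, 16): d=(-10,13) right/bottom  bias=-1
  edge (8, 16)→(6, 2): d=(-2,-14) top-left  bias=+0
  edge (6, 2)→(18, 3): d=(12,1) right/bottom  bias=-1
    (3,1)@(7, 3): e=[143,12,11] → █
    (4,1)@(9, 3): e=[117,40,9] → █
    (5,1)@(11, 3): e=[91,68,7] → █
    (6,1)@(13, 3): e=[65,96,5] → █
    (7,1)@(15, 3): e=[39,124,3] → █
    (8,1)@(17, 3): e=[13,152,1] → █
    (3,2)@(7, 5): e=[123,8,35] → █
    (8,2)@(17, 5): e=[-7,148,25] → ·
    (3,3)@(7, 7): e=[103,4,59] → █
    (7,3)@(15, 7): e=[-1,116,51] → ·
    (3,4)@(7, 9): e=[83,0,83] → █  [on edge]
    (7,4)@(15, 9): e=[-21,112,75] → ·
    (4,11)@(9, 23): e=[-83,0,249] → ·  [on edge]
  covered (22 px):
    · · · · · · · · ·
    · · · █ █ █ █ █ █
    · · · █ █ █ █ █ ·
    · · · █ █ █ █ · ·
    · · · █ █ █ █ · ·
    · · · · █ █ · · ·
    · · · · █ · · · ·
    · · · · · · · · ·
    · · · · · · · · ·
    · · · · · · · · ·
    · · · · · · · · ·
    · · · · · · · · ·
T3:
  2·area = 48
  edge (2, 16)→(2, 8): d=(0,-8) top-left  bias=+0
  edge (2, 8)→(8, 10): d=(6,2) right/bottom  bias=-1
  edge (8, 10)→(2, 16): d=(-6,6) right/bottom  bias=-1
    (8,0)@(17, 1): e=[120,-72,0] → ·  [on edge]
    (7,1)@(15, 3): e=[104,-56,0] → ·  [on edge]
    (6,2)@(13, 5): e=[88,-40,0] → ·  [on edge]
    (5,3)@(11, 7): e=[72,-24,0] → ·  [on edge]
    (1,4)@(3, 9): e=[8,4,36] → █
    (2,4)@(5, 9): e=[24,0,24] → ·  [on edge]
    (4,4)@(9, 9): e=[56,-8,0] → ·  [on edge]
    (1,5)@(3, 11): e=[8,16,24] → █
    (2,5)@(5, 11): e=[24,12,12] → █
    (3,5)@(7, 11): e=[40,8,0] → ·  [on edge]
    (5,5)@(11, 11): e=[72,0,-24] → ·  [on edge]
    (1,6)@(3, 13): e=[8,28,12] → █
    (2,6)@(5, 13): e=[24,24,0] → ·  [on edge]
    (8,6)@(17, 13): e=[120,0,-72] → ·  [on edge]
    (1,7)@(3, 15): e=[8,40,0] → ·  [on edge]
    (0,8)@(1, 17): e=[-8,56,0] → ·  [on edge]
  covered (4 px):
    · · · · · · · · ·
    · · · · · · · · ·
    · · · · · · · · ·
    · · · · · · · · ·
    · █ · · · · · · ·
    · █ █ · · · · · ·
    · █ · · · · · · ·
    · · · · · · · · ·
    · · · · · · · · ·
    · · · · · · · · ·
    · · · · · · · · ·
    · · · · · · · · ·

Result: 33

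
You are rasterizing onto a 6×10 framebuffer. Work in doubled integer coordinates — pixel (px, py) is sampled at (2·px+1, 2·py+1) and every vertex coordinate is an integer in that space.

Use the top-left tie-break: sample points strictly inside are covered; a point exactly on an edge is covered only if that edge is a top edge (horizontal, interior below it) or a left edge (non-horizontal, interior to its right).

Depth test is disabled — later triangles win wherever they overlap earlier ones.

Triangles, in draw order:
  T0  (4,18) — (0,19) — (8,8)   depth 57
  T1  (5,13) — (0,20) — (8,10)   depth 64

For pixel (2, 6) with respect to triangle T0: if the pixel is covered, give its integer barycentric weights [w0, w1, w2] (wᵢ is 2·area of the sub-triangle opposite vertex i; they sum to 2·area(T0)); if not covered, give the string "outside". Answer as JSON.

T0:
  2·area = 36
  edge (4, 18)→(0, 19): d=(-4,1) right/bottom  bias=-1
  edge (0, 19)→(8, 8): d=(8,-11) top-left  bias=+0
  edge (8, 8)→(4, 18): d=(-4,10) right/bottom  bias=-1
    (2,6)@(5, 13): e=[19,7,10] → █
    (3,6)@(7, 13): e=[17,29,-10] → ·
    (1,7)@(3, 15): e=[13,1,22] → █
    (3,7)@(7, 15): e=[9,45,-18] → ·
    (1,8)@(3, 17): e=[5,17,14] → █
    (2,8)@(5, 17): e=[3,39,-6] → ·
    (1,9)@(3, 19): e=[-3,33,6] → ·
  covered (4 px):
    · · · · · ·
    · · · · · ·
    · · · · · ·
    · · · · · ·
    · · · · · ·
    · · · · · ·
    · · █ · · ·
    · █ █ · · ·
    · █ · · · ·
    · · · · · ·
T1:
  2·area = 6  (B↔C swapped to make it positive)
  edge (5, 13)→(8, 10): d=(3,-3) top-left  bias=+0
  edge (8, 10)→(0, 20): d=(-8,10) right/bottom  bias=-1
  edge (0, 20)→(5, 13): d=(5,-7) top-left  bias=+0
    (5,3)@(11, 7): e=[0,-6,12] → ·  [on edge]
    (4,4)@(9, 9): e=[0,-2,8] → ·  [on edge]
    (3,5)@(7, 11): e=[0,2,4] → █  [on edge]
    (4,5)@(9, 11): e=[6,-18,18] → ·
    (2,6)@(5, 13): e=[0,6,0] → █  [on edge]
    (3,6)@(7, 13): e=[6,-14,14] → ·
    (1,7)@(3, 15): e=[0,10,-4] → ·  [on edge]
    (2,7)@(5, 15): e=[6,-10,10] → ·
    (0,8)@(1, 17): e=[0,14,-8] → ·  [on edge]
  covered (2 px):
    · · · · · ·
    · · · · · ·
    · · · · · ·
    · · · · · ·
    · · · · · ·
    · · · █ · ·
    · · █ · · ·
    · · · · · ·
    · · · · · ·
    · · · · · ·

Answer: [7,10,19]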